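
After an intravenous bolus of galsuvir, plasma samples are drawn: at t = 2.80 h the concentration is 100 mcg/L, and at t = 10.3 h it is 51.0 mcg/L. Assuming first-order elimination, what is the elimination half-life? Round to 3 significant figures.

k = ln(C₁/C₂) / (t₂ − t₁) = ln(100/51.0) / (10.3 − 2.80)
  = 0.6733 / 7.500 = 0.08978 h⁻¹
t½ = ln 2 / k = ln 2 / 0.08978 ≈ 7.72 hours

7.72 hours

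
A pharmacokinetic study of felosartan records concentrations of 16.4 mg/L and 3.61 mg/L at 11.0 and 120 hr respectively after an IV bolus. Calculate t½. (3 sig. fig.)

49.9 hours

k = ln(C₁/C₂) / (t₂ − t₁) = ln(16.4/3.61) / (120 − 11.0)
  = 1.514 / 109.0 = 0.01389 hr⁻¹
t½ = ln 2 / k = ln 2 / 0.01389 ≈ 49.9 hours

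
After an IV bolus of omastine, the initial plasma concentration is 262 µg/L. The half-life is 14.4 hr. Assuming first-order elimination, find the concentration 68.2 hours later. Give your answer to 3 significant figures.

9.83 µg/L

k = ln 2 / 14.4 = 0.04814 hr⁻¹
C(t) = C₀ e^(−kt) = 262 × e^(−0.04814 × 68.2) = 262 × e^(−3.283) = 262 × 0.03752 ≈ 9.83 µg/L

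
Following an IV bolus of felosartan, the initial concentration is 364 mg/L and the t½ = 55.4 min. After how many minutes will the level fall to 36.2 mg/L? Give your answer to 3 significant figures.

k = ln 2 / 55.4 = 0.01251 min⁻¹
C(t) = C₀ e^(−kt)  ⇒  t = ln(C₀/C) / k
t = ln(364/36.2) / 0.01251 = 2.308 / 0.01251 ≈ 184 minutes

184 minutes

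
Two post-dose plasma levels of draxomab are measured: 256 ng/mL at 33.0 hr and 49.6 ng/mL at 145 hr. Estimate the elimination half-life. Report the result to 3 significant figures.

k = ln(C₁/C₂) / (t₂ − t₁) = ln(256/49.6) / (145 − 33.0)
  = 1.641 / 112.0 = 0.01465 hr⁻¹
t½ = ln 2 / k = ln 2 / 0.01465 ≈ 47.3 hours

47.3 hours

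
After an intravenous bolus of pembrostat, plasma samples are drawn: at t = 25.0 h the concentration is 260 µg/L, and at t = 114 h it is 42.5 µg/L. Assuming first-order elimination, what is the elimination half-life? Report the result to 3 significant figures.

34.1 hours

k = ln(C₁/C₂) / (t₂ − t₁) = ln(260/42.5) / (114 − 25.0)
  = 1.811 / 89.00 = 0.02035 h⁻¹
t½ = ln 2 / k = ln 2 / 0.02035 ≈ 34.1 hours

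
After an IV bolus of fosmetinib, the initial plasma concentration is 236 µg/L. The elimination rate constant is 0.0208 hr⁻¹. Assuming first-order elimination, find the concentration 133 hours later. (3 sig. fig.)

14.8 µg/L

C(t) = C₀ e^(−kt) = 236 × e^(−0.02080 × 133) = 236 × e^(−2.766) = 236 × 0.06289 ≈ 14.8 µg/L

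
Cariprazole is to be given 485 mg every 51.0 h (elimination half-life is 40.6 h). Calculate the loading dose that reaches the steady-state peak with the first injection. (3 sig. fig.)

834 mg

k = ln 2 / 40.6 = 0.01707 h⁻¹
Accumulation ratio R = 1 / (1 − e^(−kτ)) = 1 / (1 − e^(−0.01707×51.0)) = 1 / (1 − 0.4187) = 1.720
Loading dose = maintenance dose × R = 485 × 1.720 ≈ 834 mg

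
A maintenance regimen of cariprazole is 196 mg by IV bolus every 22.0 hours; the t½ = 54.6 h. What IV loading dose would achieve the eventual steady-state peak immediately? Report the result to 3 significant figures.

804 mg

k = ln 2 / 54.6 = 0.01270 h⁻¹
Accumulation ratio R = 1 / (1 − e^(−kτ)) = 1 / (1 − e^(−0.01270×22.0)) = 1 / (1 − 0.7563) = 4.104
Loading dose = maintenance dose × R = 196 × 4.104 ≈ 804 mg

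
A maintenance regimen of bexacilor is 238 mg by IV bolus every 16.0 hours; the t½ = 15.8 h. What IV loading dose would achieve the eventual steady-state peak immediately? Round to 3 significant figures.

k = ln 2 / 15.8 = 0.04387 h⁻¹
Accumulation ratio R = 1 / (1 − e^(−kτ)) = 1 / (1 − e^(−0.04387×16.0)) = 1 / (1 − 0.4956) = 1.983
Loading dose = maintenance dose × R = 238 × 1.983 ≈ 472 mg

472 mg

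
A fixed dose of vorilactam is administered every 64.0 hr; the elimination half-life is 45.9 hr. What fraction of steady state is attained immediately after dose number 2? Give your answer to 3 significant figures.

k = ln 2 / 45.9 = 0.01510 hr⁻¹
f_n = 1 − e^(−nkτ) = 1 − e^(−2 × 0.01510 × 64.0) = 1 − e^(−1.933) = 1 − 0.1447 ≈ 0.855

0.855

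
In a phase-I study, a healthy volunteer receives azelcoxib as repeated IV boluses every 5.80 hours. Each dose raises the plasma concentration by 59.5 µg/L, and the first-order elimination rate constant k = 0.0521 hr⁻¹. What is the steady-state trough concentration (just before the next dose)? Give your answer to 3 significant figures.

169 µg/L

Fraction remaining after one interval: e^(−kτ) = e^(−0.05210 × 5.80) = 0.7392
R = 1 / (1 − 0.7392) = 3.834
Css,max = 59.5 × 3.834 = 228.1 µg/L
Css,min = Css,max × e^(−kτ) = 228.1 × 0.7392 ≈ 169 µg/L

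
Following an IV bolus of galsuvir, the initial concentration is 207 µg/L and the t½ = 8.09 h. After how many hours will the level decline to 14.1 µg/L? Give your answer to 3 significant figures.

k = ln 2 / 8.09 = 0.08568 h⁻¹
C(t) = C₀ e^(−kt)  ⇒  t = ln(C₀/C) / k
t = ln(207/14.1) / 0.08568 = 2.687 / 0.08568 ≈ 31.4 hours

31.4 hours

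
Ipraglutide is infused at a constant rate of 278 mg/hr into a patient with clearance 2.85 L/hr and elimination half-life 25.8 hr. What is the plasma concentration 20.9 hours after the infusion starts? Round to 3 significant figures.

41.9 mg/L

Css = rate / CL = 278 / 2.85 = 97.54 mg/L
k = ln 2 / 25.8 = 0.02687 hr⁻¹
C(t) = Css (1 − e^(−kt)) = 97.54 × (1 − e^(−0.5615)) = 97.54 × 0.4296 ≈ 41.9 mg/L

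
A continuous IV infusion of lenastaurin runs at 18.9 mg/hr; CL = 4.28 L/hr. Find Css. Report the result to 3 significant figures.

4.42 mg/L

Css = infusion rate / CL = 18.9 / 4.28 ≈ 4.42 mg/L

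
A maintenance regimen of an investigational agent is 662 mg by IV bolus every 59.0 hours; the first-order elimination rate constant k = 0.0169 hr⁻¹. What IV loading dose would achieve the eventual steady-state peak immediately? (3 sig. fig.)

1050 mg

Accumulation ratio R = 1 / (1 − e^(−kτ)) = 1 / (1 − e^(−0.01690×59.0)) = 1 / (1 − 0.3689) = 1.585
Loading dose = maintenance dose × R = 662 × 1.585 ≈ 1050 mg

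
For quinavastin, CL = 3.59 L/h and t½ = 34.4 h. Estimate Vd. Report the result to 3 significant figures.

k = ln 2 / t½ = ln 2 / 34.4 = 0.02015 h⁻¹
V = CL / k = 3.59 / 0.02015 ≈ 178 L

178 L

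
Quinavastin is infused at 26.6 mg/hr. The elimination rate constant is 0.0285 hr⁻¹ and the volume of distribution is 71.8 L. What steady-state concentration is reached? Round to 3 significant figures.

CL = k · V = 0.0285 × 71.8 = 2.046 L/hr
Css = rate / CL = 26.6 / 2.046 ≈ 13.0 mg/L

13.0 mg/L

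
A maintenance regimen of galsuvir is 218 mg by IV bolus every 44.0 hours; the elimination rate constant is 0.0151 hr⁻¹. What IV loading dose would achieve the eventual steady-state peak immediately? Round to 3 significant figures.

Accumulation ratio R = 1 / (1 − e^(−kτ)) = 1 / (1 − e^(−0.01510×44.0)) = 1 / (1 − 0.5146) = 2.060
Loading dose = maintenance dose × R = 218 × 2.060 ≈ 449 mg

449 mg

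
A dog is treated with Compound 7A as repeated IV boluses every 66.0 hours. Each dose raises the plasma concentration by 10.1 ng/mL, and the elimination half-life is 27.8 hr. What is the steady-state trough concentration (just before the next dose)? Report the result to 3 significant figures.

2.41 ng/mL

k = ln 2 / 27.8 = 0.02493 hr⁻¹
Fraction remaining after one interval: e^(−kτ) = e^(−0.02493 × 66.0) = 0.1929
R = 1 / (1 − 0.1929) = 1.239
Css,max = 10.1 × 1.239 = 12.51 ng/mL
Css,min = Css,max × e^(−kτ) = 12.51 × 0.1929 ≈ 2.41 ng/mL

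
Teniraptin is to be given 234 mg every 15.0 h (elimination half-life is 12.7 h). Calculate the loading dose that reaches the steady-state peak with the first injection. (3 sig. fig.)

k = ln 2 / 12.7 = 0.05458 h⁻¹
Accumulation ratio R = 1 / (1 − e^(−kτ)) = 1 / (1 − e^(−0.05458×15.0)) = 1 / (1 − 0.4410) = 1.789
Loading dose = maintenance dose × R = 234 × 1.789 ≈ 419 mg

419 mg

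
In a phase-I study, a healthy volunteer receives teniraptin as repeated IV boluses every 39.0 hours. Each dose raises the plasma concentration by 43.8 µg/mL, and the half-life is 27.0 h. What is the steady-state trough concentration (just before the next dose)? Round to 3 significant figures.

k = ln 2 / 27.0 = 0.02567 h⁻¹
Fraction remaining after one interval: e^(−kτ) = e^(−0.02567 × 39.0) = 0.3674
R = 1 / (1 − 0.3674) = 1.581
Css,max = 43.8 × 1.581 = 69.24 µg/mL
Css,min = Css,max × e^(−kτ) = 69.24 × 0.3674 ≈ 25.4 µg/mL

25.4 µg/mL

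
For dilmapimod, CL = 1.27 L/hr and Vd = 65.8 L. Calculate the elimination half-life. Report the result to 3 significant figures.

k = CL / V = 1.27 / 65.8 = 0.01930 hr⁻¹
t½ = ln 2 / k = ln 2 / 0.01930 ≈ 35.9 hours

35.9 hours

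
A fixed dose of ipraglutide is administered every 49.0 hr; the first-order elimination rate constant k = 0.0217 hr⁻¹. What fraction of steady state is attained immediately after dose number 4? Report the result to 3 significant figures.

f_n = 1 − e^(−nkτ) = 1 − e^(−4 × 0.02170 × 49.0) = 1 − e^(−4.253) = 1 − 0.01422 ≈ 0.986

0.986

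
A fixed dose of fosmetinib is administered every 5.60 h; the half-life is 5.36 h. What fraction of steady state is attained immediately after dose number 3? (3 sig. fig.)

k = ln 2 / 5.36 = 0.1293 h⁻¹
f_n = 1 − e^(−nkτ) = 1 − e^(−3 × 0.1293 × 5.60) = 1 − e^(−2.173) = 1 − 0.1139 ≈ 0.886

0.886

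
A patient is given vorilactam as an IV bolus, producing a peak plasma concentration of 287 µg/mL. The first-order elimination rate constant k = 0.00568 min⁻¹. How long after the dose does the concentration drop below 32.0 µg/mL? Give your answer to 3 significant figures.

386 minutes

C(t) = C₀ e^(−kt)  ⇒  t = ln(C₀/C) / k
t = ln(287/32.0) / 0.005680 = 2.194 / 0.005680 ≈ 386 minutes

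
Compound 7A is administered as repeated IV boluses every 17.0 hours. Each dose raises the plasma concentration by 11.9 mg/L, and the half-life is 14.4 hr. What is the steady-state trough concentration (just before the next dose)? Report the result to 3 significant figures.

k = ln 2 / 14.4 = 0.04814 hr⁻¹
Fraction remaining after one interval: e^(−kτ) = e^(−0.04814 × 17.0) = 0.4412
R = 1 / (1 − 0.4412) = 1.789
Css,max = 11.9 × 1.789 = 21.29 mg/L
Css,min = Css,max × e^(−kτ) = 21.29 × 0.4412 ≈ 9.39 mg/L

9.39 mg/L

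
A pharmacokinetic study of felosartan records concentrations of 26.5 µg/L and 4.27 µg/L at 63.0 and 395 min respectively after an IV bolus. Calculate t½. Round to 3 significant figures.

k = ln(C₁/C₂) / (t₂ − t₁) = ln(26.5/4.27) / (395 − 63.0)
  = 1.826 / 332.0 = 0.005499 min⁻¹
t½ = ln 2 / k = ln 2 / 0.005499 ≈ 126 minutes

126 minutes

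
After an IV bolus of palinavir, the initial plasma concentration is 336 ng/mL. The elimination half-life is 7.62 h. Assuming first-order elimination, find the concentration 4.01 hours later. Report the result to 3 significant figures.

k = ln 2 / 7.62 = 0.09096 h⁻¹
4.01 h is 0.5262 half-lives, so C = 336 × (1/2)^0.5262 = 336 × 0.6944 ≈ 233 ng/mL

233 ng/mL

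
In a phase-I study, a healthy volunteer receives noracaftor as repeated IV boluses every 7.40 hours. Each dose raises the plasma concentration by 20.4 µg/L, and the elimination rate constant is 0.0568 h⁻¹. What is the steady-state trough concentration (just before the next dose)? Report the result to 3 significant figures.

Fraction remaining after one interval: e^(−kτ) = e^(−0.05680 × 7.40) = 0.6568
R = 1 / (1 − 0.6568) = 2.914
Css,max = 20.4 × 2.914 = 59.45 µg/L
Css,min = Css,max × e^(−kτ) = 59.45 × 0.6568 ≈ 39.0 µg/L

39.0 µg/L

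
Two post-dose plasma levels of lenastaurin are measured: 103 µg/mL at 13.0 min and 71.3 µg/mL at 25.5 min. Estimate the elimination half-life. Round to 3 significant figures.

k = ln(C₁/C₂) / (t₂ − t₁) = ln(103/71.3) / (25.5 − 13.0)
  = 0.3678 / 12.50 = 0.02943 min⁻¹
t½ = ln 2 / k = ln 2 / 0.02943 ≈ 23.6 minutes

23.6 minutes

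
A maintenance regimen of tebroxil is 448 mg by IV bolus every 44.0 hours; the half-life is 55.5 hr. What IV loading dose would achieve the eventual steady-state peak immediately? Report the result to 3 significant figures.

1060 mg

k = ln 2 / 55.5 = 0.01249 hr⁻¹
Accumulation ratio R = 1 / (1 − e^(−kτ)) = 1 / (1 − e^(−0.01249×44.0)) = 1 / (1 − 0.5772) = 2.365
Loading dose = maintenance dose × R = 448 × 2.365 ≈ 1060 mg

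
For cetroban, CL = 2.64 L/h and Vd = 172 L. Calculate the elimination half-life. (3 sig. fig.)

k = CL / V = 2.64 / 172 = 0.01535 h⁻¹
t½ = ln 2 / k = ln 2 / 0.01535 ≈ 45.2 hours

45.2 hours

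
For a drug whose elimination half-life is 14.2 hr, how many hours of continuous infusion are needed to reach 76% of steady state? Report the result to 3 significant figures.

k = ln 2 / 14.2 = 0.04881 hr⁻¹
f = 1 − e^(−kt)  ⇒  t = −ln(1 − f) / k
t = −ln(1 − 0.76) / 0.04881 = 1.427 / 0.04881 ≈ 29.2 hours

29.2 hours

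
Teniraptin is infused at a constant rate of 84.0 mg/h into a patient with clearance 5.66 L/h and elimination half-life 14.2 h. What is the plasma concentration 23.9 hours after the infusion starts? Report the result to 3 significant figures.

10.2 mg/L

Css = rate / CL = 84.0 / 5.66 = 14.84 mg/L
k = ln 2 / 14.2 = 0.04881 h⁻¹
C(t) = Css (1 − e^(−kt)) = 14.84 × (1 − e^(−1.167)) = 14.84 × 0.6886 ≈ 10.2 mg/L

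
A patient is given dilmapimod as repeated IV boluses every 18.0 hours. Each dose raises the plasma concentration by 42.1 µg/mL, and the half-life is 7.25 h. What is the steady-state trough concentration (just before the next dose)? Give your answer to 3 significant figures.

9.17 µg/mL

k = ln 2 / 7.25 = 0.09561 h⁻¹
Fraction remaining after one interval: e^(−kτ) = e^(−0.09561 × 18.0) = 0.1789
R = 1 / (1 − 0.1789) = 1.218
Css,max = 42.1 × 1.218 = 51.27 µg/mL
Css,min = Css,max × e^(−kτ) = 51.27 × 0.1789 ≈ 9.17 µg/mL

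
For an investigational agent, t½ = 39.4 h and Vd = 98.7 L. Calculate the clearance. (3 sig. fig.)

1.74 L/h

k = ln 2 / t½ = ln 2 / 39.4 = 0.01759 h⁻¹
CL = k · V = 0.01759 × 98.7 ≈ 1.74 L/h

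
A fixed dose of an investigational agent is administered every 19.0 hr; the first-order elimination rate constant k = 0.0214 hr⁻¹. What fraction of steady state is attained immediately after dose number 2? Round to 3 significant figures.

f_n = 1 − e^(−nkτ) = 1 − e^(−2 × 0.02140 × 19.0) = 1 − e^(−0.8132) = 1 − 0.4434 ≈ 0.557

0.557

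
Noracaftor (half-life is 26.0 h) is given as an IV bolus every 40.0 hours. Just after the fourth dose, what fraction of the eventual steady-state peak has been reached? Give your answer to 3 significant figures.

0.986

k = ln 2 / 26.0 = 0.02666 h⁻¹
f_n = 1 − e^(−nkτ) = 1 − e^(−4 × 0.02666 × 40.0) = 1 − e^(−4.266) = 1 − 0.01404 ≈ 0.986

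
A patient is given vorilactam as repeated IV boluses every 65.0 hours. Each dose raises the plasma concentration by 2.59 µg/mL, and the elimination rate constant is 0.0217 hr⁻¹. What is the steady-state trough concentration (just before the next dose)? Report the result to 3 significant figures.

0.836 µg/mL

Fraction remaining after one interval: e^(−kτ) = e^(−0.02170 × 65.0) = 0.2440
R = 1 / (1 − 0.2440) = 1.323
Css,max = 2.59 × 1.323 = 3.426 µg/mL
Css,min = Css,max × e^(−kτ) = 3.426 × 0.2440 ≈ 0.836 µg/mL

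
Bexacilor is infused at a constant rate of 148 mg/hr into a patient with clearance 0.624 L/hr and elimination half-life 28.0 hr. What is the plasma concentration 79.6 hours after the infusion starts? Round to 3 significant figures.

204 mg/L

Css = rate / CL = 148 / 0.624 = 237.2 mg/L
k = ln 2 / 28.0 = 0.02476 hr⁻¹
C(t) = Css (1 − e^(−kt)) = 237.2 × (1 − e^(−1.971)) = 237.2 × 0.8606 ≈ 204 mg/L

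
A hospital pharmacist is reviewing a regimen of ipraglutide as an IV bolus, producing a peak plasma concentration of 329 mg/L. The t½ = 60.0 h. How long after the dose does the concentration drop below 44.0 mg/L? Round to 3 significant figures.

k = ln 2 / 60.0 = 0.01155 h⁻¹
C(t) = C₀ e^(−kt)  ⇒  t = ln(C₀/C) / k
t = ln(329/44.0) / 0.01155 = 2.012 / 0.01155 ≈ 174 hours

174 hours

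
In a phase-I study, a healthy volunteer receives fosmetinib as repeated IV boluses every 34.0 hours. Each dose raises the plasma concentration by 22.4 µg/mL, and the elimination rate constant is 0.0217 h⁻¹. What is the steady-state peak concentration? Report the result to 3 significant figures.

Fraction remaining after one interval: e^(−kτ) = e^(−0.02170 × 34.0) = 0.4782
R = 1 / (1 − 0.4782) = 1.916
Css,max = 22.4 × 1.916 ≈ 42.9 µg/mL

42.9 µg/mL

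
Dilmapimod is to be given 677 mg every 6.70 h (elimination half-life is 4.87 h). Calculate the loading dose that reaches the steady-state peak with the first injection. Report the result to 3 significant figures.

k = ln 2 / 4.87 = 0.1423 h⁻¹
Accumulation ratio R = 1 / (1 − e^(−kτ)) = 1 / (1 − e^(−0.1423×6.70)) = 1 / (1 − 0.3853) = 1.627
Loading dose = maintenance dose × R = 677 × 1.627 ≈ 1100 mg

1100 mg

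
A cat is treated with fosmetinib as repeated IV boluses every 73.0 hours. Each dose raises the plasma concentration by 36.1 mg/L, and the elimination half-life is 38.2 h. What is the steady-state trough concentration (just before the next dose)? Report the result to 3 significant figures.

k = ln 2 / 38.2 = 0.01815 h⁻¹
Fraction remaining after one interval: e^(−kτ) = e^(−0.01815 × 73.0) = 0.2659
R = 1 / (1 − 0.2659) = 1.362
Css,max = 36.1 × 1.362 = 49.18 mg/L
Css,min = Css,max × e^(−kτ) = 49.18 × 0.2659 ≈ 13.1 mg/L

13.1 mg/L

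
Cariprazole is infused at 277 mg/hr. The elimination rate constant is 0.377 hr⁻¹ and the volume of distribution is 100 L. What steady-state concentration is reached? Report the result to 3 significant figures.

CL = k · V = 0.377 × 100 = 37.70 L/hr
Css = rate / CL = 277 / 37.70 ≈ 7.35 mg/L

7.35 mg/L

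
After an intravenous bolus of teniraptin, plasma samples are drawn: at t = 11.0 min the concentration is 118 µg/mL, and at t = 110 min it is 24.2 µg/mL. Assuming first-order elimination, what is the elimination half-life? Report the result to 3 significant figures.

43.3 minutes

k = ln(C₁/C₂) / (t₂ − t₁) = ln(118/24.2) / (110 − 11.0)
  = 1.584 / 99.00 = 0.01600 min⁻¹
t½ = ln 2 / k = ln 2 / 0.01600 ≈ 43.3 minutes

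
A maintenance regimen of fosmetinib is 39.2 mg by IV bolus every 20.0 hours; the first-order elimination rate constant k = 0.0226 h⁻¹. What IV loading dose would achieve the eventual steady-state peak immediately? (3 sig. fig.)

108 mg

Accumulation ratio R = 1 / (1 − e^(−kτ)) = 1 / (1 − e^(−0.02260×20.0)) = 1 / (1 − 0.6364) = 2.750
Loading dose = maintenance dose × R = 39.2 × 2.750 ≈ 108 mg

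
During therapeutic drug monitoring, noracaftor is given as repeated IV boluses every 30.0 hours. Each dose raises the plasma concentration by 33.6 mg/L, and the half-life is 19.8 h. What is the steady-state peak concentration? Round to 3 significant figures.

51.7 mg/L

k = ln 2 / 19.8 = 0.03501 h⁻¹
Fraction remaining after one interval: e^(−kτ) = e^(−0.03501 × 30.0) = 0.3499
R = 1 / (1 − 0.3499) = 1.538
Css,max = 33.6 × 1.538 ≈ 51.7 mg/L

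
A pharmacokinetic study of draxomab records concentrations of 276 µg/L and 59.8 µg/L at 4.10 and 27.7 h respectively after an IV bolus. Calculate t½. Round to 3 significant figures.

k = ln(C₁/C₂) / (t₂ − t₁) = ln(276/59.8) / (27.7 − 4.10)
  = 1.529 / 23.60 = 0.06480 h⁻¹
t½ = ln 2 / k = ln 2 / 0.06480 ≈ 10.7 hours

10.7 hours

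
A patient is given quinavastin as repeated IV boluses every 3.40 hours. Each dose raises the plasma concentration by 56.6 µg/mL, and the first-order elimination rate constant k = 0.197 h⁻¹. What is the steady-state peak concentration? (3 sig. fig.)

116 µg/mL

Fraction remaining after one interval: e^(−kτ) = e^(−0.1970 × 3.40) = 0.5118
R = 1 / (1 − 0.5118) = 2.048
Css,max = 56.6 × 2.048 ≈ 116 µg/mL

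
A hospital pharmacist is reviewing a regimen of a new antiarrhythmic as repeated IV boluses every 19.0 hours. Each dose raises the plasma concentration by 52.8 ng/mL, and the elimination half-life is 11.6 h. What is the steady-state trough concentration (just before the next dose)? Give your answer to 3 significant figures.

25.0 ng/mL

k = ln 2 / 11.6 = 0.05975 h⁻¹
Fraction remaining after one interval: e^(−kτ) = e^(−0.05975 × 19.0) = 0.3213
R = 1 / (1 − 0.3213) = 1.473
Css,max = 52.8 × 1.473 = 77.80 ng/mL
Css,min = Css,max × e^(−kτ) = 77.80 × 0.3213 ≈ 25.0 ng/mL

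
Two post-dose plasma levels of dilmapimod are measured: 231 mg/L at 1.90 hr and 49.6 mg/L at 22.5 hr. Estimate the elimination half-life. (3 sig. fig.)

9.28 hours

k = ln(C₁/C₂) / (t₂ − t₁) = ln(231/49.6) / (22.5 − 1.90)
  = 1.538 / 20.60 = 0.07468 hr⁻¹
t½ = ln 2 / k = ln 2 / 0.07468 ≈ 9.28 hours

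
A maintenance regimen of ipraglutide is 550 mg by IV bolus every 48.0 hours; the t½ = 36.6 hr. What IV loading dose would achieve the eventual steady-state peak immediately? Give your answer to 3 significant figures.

921 mg

k = ln 2 / 36.6 = 0.01894 hr⁻¹
Accumulation ratio R = 1 / (1 − e^(−kτ)) = 1 / (1 − e^(−0.01894×48.0)) = 1 / (1 − 0.4029) = 1.675
Loading dose = maintenance dose × R = 550 × 1.675 ≈ 921 mg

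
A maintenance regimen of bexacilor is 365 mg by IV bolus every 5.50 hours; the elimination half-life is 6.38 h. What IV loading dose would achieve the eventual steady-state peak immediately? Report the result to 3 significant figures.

k = ln 2 / 6.38 = 0.1086 h⁻¹
Accumulation ratio R = 1 / (1 − e^(−kτ)) = 1 / (1 − e^(−0.1086×5.50)) = 1 / (1 − 0.5502) = 2.223
Loading dose = maintenance dose × R = 365 × 2.223 ≈ 811 mg

811 mg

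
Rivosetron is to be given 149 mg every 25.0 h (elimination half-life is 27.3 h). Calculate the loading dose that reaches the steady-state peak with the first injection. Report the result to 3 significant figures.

k = ln 2 / 27.3 = 0.02539 h⁻¹
Accumulation ratio R = 1 / (1 − e^(−kτ)) = 1 / (1 − e^(−0.02539×25.0)) = 1 / (1 − 0.5301) = 2.128
Loading dose = maintenance dose × R = 149 × 2.128 ≈ 317 mg

317 mg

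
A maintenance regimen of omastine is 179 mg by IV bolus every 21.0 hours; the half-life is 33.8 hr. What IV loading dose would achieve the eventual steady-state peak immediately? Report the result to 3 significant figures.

k = ln 2 / 33.8 = 0.02051 hr⁻¹
Accumulation ratio R = 1 / (1 − e^(−kτ)) = 1 / (1 − e^(−0.02051×21.0)) = 1 / (1 − 0.6501) = 2.858
Loading dose = maintenance dose × R = 179 × 2.858 ≈ 512 mg

512 mg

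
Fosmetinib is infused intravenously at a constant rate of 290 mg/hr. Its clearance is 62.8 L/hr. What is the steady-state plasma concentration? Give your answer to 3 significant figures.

4.62 mg/L

Css = infusion rate / CL = 290 / 62.8 ≈ 4.62 mg/L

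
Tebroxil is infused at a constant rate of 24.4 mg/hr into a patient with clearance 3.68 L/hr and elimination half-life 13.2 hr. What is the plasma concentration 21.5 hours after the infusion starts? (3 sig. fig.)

Css = rate / CL = 24.4 / 3.68 = 6.630 µg/mL
k = ln 2 / 13.2 = 0.05251 hr⁻¹
C(t) = Css (1 − e^(−kt)) = 6.630 × (1 − e^(−1.129)) = 6.630 × 0.6766 ≈ 4.49 µg/mL

4.49 µg/mL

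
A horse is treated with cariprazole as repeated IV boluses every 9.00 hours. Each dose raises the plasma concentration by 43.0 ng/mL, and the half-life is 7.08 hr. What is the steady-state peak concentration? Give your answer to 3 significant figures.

k = ln 2 / 7.08 = 0.09790 hr⁻¹
Fraction remaining after one interval: e^(−kτ) = e^(−0.09790 × 9.00) = 0.4143
R = 1 / (1 − 0.4143) = 1.707
Css,max = 43.0 × 1.707 ≈ 73.4 ng/mL

73.4 ng/mL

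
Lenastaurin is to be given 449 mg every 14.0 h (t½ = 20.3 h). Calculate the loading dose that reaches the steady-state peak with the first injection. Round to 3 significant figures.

1180 mg

k = ln 2 / 20.3 = 0.03415 h⁻¹
Accumulation ratio R = 1 / (1 − e^(−kτ)) = 1 / (1 − e^(−0.03415×14.0)) = 1 / (1 − 0.6200) = 2.632
Loading dose = maintenance dose × R = 449 × 2.632 ≈ 1180 mg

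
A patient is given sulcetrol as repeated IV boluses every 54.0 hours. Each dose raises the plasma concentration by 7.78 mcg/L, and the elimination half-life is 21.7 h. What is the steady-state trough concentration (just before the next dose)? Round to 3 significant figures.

1.69 mcg/L

k = ln 2 / 21.7 = 0.03194 h⁻¹
Fraction remaining after one interval: e^(−kτ) = e^(−0.03194 × 54.0) = 0.1782
R = 1 / (1 − 0.1782) = 1.217
Css,max = 7.78 × 1.217 = 9.467 mcg/L
Css,min = Css,max × e^(−kτ) = 9.467 × 0.1782 ≈ 1.69 mcg/L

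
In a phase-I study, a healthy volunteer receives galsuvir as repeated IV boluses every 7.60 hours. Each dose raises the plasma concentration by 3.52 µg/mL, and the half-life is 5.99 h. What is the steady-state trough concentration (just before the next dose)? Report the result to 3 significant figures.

k = ln 2 / 5.99 = 0.1157 h⁻¹
Fraction remaining after one interval: e^(−kτ) = e^(−0.1157 × 7.60) = 0.4150
R = 1 / (1 − 0.4150) = 1.709
Css,max = 3.52 × 1.709 = 6.017 µg/mL
Css,min = Css,max × e^(−kτ) = 6.017 × 0.4150 ≈ 2.50 µg/mL

2.50 µg/mL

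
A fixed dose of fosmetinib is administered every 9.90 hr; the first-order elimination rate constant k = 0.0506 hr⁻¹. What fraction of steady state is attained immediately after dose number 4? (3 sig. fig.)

0.865

f_n = 1 − e^(−nkτ) = 1 − e^(−4 × 0.05060 × 9.90) = 1 − e^(−2.004) = 1 − 0.1348 ≈ 0.865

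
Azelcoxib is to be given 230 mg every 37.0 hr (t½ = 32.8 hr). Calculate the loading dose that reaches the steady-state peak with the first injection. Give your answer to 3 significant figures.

k = ln 2 / 32.8 = 0.02113 hr⁻¹
Accumulation ratio R = 1 / (1 − e^(−kτ)) = 1 / (1 − e^(−0.02113×37.0)) = 1 / (1 − 0.4575) = 1.843
Loading dose = maintenance dose × R = 230 × 1.843 ≈ 424 mg

424 mg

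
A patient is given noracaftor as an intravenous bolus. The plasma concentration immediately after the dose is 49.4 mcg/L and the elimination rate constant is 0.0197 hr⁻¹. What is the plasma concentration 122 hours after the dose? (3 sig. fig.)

C(t) = C₀ e^(−kt) = 49.4 × e^(−0.01970 × 122) = 49.4 × e^(−2.403) = 49.4 × 0.09041 ≈ 4.47 mcg/L

4.47 mcg/L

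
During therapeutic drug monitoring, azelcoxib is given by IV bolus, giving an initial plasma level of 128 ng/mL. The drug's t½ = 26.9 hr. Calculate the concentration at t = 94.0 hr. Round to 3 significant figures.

11.4 ng/mL

k = ln 2 / 26.9 = 0.02577 hr⁻¹
94.0 hr is 3.494 half-lives, so C = 128 × (1/2)^3.494 = 128 × 0.08873 ≈ 11.4 ng/mL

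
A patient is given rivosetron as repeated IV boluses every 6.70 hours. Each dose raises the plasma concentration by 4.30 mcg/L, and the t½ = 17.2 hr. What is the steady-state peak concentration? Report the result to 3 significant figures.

18.2 mcg/L

k = ln 2 / 17.2 = 0.04030 hr⁻¹
Fraction remaining after one interval: e^(−kτ) = e^(−0.04030 × 6.70) = 0.7634
R = 1 / (1 − 0.7634) = 4.226
Css,max = 4.30 × 4.226 ≈ 18.2 mcg/L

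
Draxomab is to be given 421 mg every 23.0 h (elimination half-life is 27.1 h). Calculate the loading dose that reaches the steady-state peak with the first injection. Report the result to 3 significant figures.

947 mg

k = ln 2 / 27.1 = 0.02558 h⁻¹
Accumulation ratio R = 1 / (1 − e^(−kτ)) = 1 / (1 − e^(−0.02558×23.0)) = 1 / (1 − 0.5553) = 2.249
Loading dose = maintenance dose × R = 421 × 2.249 ≈ 947 mg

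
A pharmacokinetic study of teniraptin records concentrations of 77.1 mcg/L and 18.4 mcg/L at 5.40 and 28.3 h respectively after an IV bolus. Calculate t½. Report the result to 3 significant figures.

11.1 hours

k = ln(C₁/C₂) / (t₂ − t₁) = ln(77.1/18.4) / (28.3 − 5.40)
  = 1.433 / 22.90 = 0.06257 h⁻¹
t½ = ln 2 / k = ln 2 / 0.06257 ≈ 11.1 hours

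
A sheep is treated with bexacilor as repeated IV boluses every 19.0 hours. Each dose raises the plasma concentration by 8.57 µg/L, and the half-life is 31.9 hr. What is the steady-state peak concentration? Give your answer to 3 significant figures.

25.3 µg/L

k = ln 2 / 31.9 = 0.02173 hr⁻¹
Fraction remaining after one interval: e^(−kτ) = e^(−0.02173 × 19.0) = 0.6618
R = 1 / (1 − 0.6618) = 2.957
Css,max = 8.57 × 2.957 ≈ 25.3 µg/L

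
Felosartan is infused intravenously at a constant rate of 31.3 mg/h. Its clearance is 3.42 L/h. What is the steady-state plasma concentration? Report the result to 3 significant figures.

Css = infusion rate / CL = 31.3 / 3.42 ≈ 9.15 mg/L

9.15 mg/L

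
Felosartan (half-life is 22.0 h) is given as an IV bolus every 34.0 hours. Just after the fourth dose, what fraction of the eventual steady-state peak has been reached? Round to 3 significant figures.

0.986

k = ln 2 / 22.0 = 0.03151 h⁻¹
f_n = 1 − e^(−nkτ) = 1 − e^(−4 × 0.03151 × 34.0) = 1 − e^(−4.285) = 1 − 0.01377 ≈ 0.986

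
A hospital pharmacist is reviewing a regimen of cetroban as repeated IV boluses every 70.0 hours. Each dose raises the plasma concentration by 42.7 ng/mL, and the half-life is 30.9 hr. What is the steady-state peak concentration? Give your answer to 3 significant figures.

53.9 ng/mL

k = ln 2 / 30.9 = 0.02243 hr⁻¹
Fraction remaining after one interval: e^(−kτ) = e^(−0.02243 × 70.0) = 0.2080
R = 1 / (1 − 0.2080) = 1.263
Css,max = 42.7 × 1.263 ≈ 53.9 ng/mL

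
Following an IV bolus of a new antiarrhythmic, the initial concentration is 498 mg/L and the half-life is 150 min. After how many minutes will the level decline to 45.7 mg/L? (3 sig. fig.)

k = ln 2 / 150 = 0.004621 min⁻¹
C(t) = C₀ e^(−kt)  ⇒  t = ln(C₀/C) / k
t = ln(498/45.7) / 0.004621 = 2.389 / 0.004621 ≈ 517 minutes

517 minutes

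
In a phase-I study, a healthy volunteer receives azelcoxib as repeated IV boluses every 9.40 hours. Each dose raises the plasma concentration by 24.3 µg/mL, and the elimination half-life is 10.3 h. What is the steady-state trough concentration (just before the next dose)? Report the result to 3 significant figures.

27.5 µg/mL

k = ln 2 / 10.3 = 0.06730 h⁻¹
Fraction remaining after one interval: e^(−kτ) = e^(−0.06730 × 9.40) = 0.5312
R = 1 / (1 − 0.5312) = 2.133
Css,max = 24.3 × 2.133 = 51.84 µg/mL
Css,min = Css,max × e^(−kτ) = 51.84 × 0.5312 ≈ 27.5 µg/mL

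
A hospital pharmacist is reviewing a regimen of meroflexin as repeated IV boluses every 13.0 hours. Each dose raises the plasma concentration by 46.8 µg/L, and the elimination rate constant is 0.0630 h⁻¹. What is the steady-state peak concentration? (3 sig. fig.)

83.7 µg/L

Fraction remaining after one interval: e^(−kτ) = e^(−0.06300 × 13.0) = 0.4409
R = 1 / (1 − 0.4409) = 1.789
Css,max = 46.8 × 1.789 ≈ 83.7 µg/L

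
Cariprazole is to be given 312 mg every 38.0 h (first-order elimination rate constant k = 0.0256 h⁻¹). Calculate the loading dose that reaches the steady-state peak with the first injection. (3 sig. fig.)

Accumulation ratio R = 1 / (1 − e^(−kτ)) = 1 / (1 − e^(−0.02560×38.0)) = 1 / (1 − 0.3780) = 1.608
Loading dose = maintenance dose × R = 312 × 1.608 ≈ 502 mg

502 mg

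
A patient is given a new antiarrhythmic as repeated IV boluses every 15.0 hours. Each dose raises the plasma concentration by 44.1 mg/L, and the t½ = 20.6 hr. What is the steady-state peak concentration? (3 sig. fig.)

k = ln 2 / 20.6 = 0.03365 hr⁻¹
Fraction remaining after one interval: e^(−kτ) = e^(−0.03365 × 15.0) = 0.6037
R = 1 / (1 − 0.6037) = 2.523
Css,max = 44.1 × 2.523 ≈ 111 mg/L

111 mg/L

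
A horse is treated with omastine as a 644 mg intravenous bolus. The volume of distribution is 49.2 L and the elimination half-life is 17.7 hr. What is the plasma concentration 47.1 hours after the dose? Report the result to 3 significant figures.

C₀ = dose / V = 644 / 49.2 = 13.09 µg/mL
k = ln 2 / 17.7 = 0.03916 hr⁻¹
C(t) = C₀ e^(−kt) = 13.09 × e^(−0.03916 × 47.1) = 13.09 × e^(−1.844) = 13.09 × 0.1581 ≈ 2.07 µg/mL

2.07 µg/mL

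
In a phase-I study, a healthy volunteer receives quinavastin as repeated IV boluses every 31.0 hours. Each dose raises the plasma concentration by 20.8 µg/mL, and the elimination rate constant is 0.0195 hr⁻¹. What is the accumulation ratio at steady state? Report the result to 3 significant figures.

2.20

Fraction remaining after one interval: e^(−kτ) = e^(−0.01950 × 31.0) = 0.5463
R = 1 / (1 − 0.5463) = 1 / 0.4537 ≈ 2.20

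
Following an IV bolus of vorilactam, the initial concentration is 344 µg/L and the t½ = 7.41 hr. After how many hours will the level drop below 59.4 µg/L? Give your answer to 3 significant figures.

18.8 hours

k = ln 2 / 7.41 = 0.09354 hr⁻¹
C(t) = C₀ e^(−kt)  ⇒  t = ln(C₀/C) / k
t = ln(344/59.4) / 0.09354 = 1.756 / 0.09354 ≈ 18.8 hours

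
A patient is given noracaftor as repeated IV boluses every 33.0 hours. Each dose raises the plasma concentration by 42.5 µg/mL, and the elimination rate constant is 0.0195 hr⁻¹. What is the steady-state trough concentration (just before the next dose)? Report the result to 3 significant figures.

47.1 µg/mL

Fraction remaining after one interval: e^(−kτ) = e^(−0.01950 × 33.0) = 0.5255
R = 1 / (1 − 0.5255) = 2.107
Css,max = 42.5 × 2.107 = 89.56 µg/mL
Css,min = Css,max × e^(−kτ) = 89.56 × 0.5255 ≈ 47.1 µg/mL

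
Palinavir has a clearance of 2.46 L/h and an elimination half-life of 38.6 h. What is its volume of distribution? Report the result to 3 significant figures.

137 L

k = ln 2 / t½ = ln 2 / 38.6 = 0.01796 h⁻¹
V = CL / k = 2.46 / 0.01796 ≈ 137 L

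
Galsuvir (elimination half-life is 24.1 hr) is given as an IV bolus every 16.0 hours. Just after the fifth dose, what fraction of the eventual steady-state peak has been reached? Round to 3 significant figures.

0.900

k = ln 2 / 24.1 = 0.02876 hr⁻¹
f_n = 1 − e^(−nkτ) = 1 − e^(−5 × 0.02876 × 16.0) = 1 − e^(−2.301) = 1 − 0.1002 ≈ 0.900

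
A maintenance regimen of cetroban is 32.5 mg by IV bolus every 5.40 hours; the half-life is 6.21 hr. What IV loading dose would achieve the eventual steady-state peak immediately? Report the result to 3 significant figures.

71.8 mg

k = ln 2 / 6.21 = 0.1116 hr⁻¹
Accumulation ratio R = 1 / (1 − e^(−kτ)) = 1 / (1 − e^(−0.1116×5.40)) = 1 / (1 − 0.5473) = 2.209
Loading dose = maintenance dose × R = 32.5 × 2.209 ≈ 71.8 mg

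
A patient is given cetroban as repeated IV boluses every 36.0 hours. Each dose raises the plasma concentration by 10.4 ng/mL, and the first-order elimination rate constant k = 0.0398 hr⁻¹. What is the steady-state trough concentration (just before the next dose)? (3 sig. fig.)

Fraction remaining after one interval: e^(−kτ) = e^(−0.03980 × 36.0) = 0.2386
R = 1 / (1 − 0.2386) = 1.313
Css,max = 10.4 × 1.313 = 13.66 ng/mL
Css,min = Css,max × e^(−kτ) = 13.66 × 0.2386 ≈ 3.26 ng/mL

3.26 ng/mL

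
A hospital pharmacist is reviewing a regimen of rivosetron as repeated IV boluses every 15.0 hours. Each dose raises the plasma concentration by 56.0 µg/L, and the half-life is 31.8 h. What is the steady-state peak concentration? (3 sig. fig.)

k = ln 2 / 31.8 = 0.02180 h⁻¹
Fraction remaining after one interval: e^(−kτ) = e^(−0.02180 × 15.0) = 0.7211
R = 1 / (1 − 0.7211) = 3.586
Css,max = 56.0 × 3.586 ≈ 201 µg/L

201 µg/L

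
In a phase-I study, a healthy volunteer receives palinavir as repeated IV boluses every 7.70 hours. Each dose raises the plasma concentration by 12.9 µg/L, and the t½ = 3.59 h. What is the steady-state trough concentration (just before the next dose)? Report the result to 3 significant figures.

3.77 µg/L

k = ln 2 / 3.59 = 0.1931 h⁻¹
Fraction remaining after one interval: e^(−kτ) = e^(−0.1931 × 7.70) = 0.2261
R = 1 / (1 − 0.2261) = 1.292
Css,max = 12.9 × 1.292 = 16.67 µg/L
Css,min = Css,max × e^(−kτ) = 16.67 × 0.2261 ≈ 3.77 µg/L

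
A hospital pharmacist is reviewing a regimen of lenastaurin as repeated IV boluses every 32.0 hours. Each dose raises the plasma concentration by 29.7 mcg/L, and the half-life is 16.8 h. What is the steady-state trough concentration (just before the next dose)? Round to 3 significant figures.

10.8 mcg/L

k = ln 2 / 16.8 = 0.04126 h⁻¹
Fraction remaining after one interval: e^(−kτ) = e^(−0.04126 × 32.0) = 0.2671
R = 1 / (1 − 0.2671) = 1.364
Css,max = 29.7 × 1.364 = 40.52 mcg/L
Css,min = Css,max × e^(−kτ) = 40.52 × 0.2671 ≈ 10.8 mcg/L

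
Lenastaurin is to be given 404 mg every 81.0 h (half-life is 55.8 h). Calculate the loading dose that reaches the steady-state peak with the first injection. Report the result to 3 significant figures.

637 mg

k = ln 2 / 55.8 = 0.01242 h⁻¹
Accumulation ratio R = 1 / (1 − e^(−kτ)) = 1 / (1 − e^(−0.01242×81.0)) = 1 / (1 − 0.3656) = 1.576
Loading dose = maintenance dose × R = 404 × 1.576 ≈ 637 mg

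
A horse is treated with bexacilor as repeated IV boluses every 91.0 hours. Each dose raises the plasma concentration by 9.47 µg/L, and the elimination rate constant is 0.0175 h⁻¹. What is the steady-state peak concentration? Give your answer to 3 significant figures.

11.9 µg/L

Fraction remaining after one interval: e^(−kτ) = e^(−0.01750 × 91.0) = 0.2034
R = 1 / (1 − 0.2034) = 1.255
Css,max = 9.47 × 1.255 ≈ 11.9 µg/L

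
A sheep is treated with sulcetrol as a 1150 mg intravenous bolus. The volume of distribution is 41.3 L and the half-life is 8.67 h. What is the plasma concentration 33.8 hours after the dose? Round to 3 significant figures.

C₀ = dose / V = 1150 / 41.3 = 27.85 mg/L
k = ln 2 / 8.67 = 0.07995 h⁻¹
C(t) = C₀ e^(−kt) = 27.85 × e^(−0.07995 × 33.8) = 27.85 × e^(−2.702) = 27.85 × 0.06706 ≈ 1.87 mg/L

1.87 mg/L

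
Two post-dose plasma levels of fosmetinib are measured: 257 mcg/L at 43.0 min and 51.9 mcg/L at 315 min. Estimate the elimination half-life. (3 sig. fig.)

118 minutes

k = ln(C₁/C₂) / (t₂ − t₁) = ln(257/51.9) / (315 − 43.0)
  = 1.600 / 272.0 = 0.005881 min⁻¹
t½ = ln 2 / k = ln 2 / 0.005881 ≈ 118 minutes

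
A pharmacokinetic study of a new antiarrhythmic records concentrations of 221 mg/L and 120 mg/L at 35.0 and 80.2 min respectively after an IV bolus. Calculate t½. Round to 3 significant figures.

k = ln(C₁/C₂) / (t₂ − t₁) = ln(221/120) / (80.2 − 35.0)
  = 0.6107 / 45.20 = 0.01351 min⁻¹
t½ = ln 2 / k = ln 2 / 0.01351 ≈ 51.3 minutes

51.3 minutes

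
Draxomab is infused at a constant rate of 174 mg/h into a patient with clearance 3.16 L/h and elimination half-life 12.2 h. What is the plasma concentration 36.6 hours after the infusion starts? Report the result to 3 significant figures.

48.2 mg/L

Css = rate / CL = 174 / 3.16 = 55.06 mg/L
k = ln 2 / 12.2 = 0.05682 h⁻¹
C(t) = Css (1 − e^(−kt)) = 55.06 × (1 − e^(−2.079)) = 55.06 × 0.8750 ≈ 48.2 mg/L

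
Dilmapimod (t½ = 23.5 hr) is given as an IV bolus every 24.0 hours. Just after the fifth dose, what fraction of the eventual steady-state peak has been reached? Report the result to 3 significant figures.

0.971

k = ln 2 / 23.5 = 0.02950 hr⁻¹
f_n = 1 − e^(−nkτ) = 1 − e^(−5 × 0.02950 × 24.0) = 1 − e^(−3.539) = 1 − 0.02903 ≈ 0.971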